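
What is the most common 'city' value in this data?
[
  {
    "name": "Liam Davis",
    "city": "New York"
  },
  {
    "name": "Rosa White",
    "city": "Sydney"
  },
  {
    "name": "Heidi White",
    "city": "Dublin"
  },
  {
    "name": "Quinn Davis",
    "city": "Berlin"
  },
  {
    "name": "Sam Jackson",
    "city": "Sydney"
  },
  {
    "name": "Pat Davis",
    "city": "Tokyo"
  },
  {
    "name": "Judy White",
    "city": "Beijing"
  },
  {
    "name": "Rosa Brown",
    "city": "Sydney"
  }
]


Counting 'city' values across 8 records:

  Sydney: 3 ###
  New York: 1 #
  Dublin: 1 #
  Berlin: 1 #
  Tokyo: 1 #
  Beijing: 1 #

Most common: Sydney (3 times)

Sydney (3 times)


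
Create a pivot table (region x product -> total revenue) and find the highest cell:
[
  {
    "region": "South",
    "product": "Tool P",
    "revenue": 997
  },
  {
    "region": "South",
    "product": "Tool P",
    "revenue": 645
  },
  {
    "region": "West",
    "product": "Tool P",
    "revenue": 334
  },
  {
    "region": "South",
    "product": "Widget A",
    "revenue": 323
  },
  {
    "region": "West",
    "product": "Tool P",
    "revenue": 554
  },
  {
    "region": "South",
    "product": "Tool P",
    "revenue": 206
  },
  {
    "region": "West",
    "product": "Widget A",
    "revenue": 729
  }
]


Pivot: region (rows) x product (columns) -> total revenue

     Tool P        Widget A    
South         1848           323  
West           888           729  

Highest: South / Tool P = $1848

South / Tool P = $1848


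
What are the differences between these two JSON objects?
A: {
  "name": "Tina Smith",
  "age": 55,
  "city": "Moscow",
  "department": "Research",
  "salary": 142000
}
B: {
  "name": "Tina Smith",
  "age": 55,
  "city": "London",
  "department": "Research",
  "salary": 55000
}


Comparing each field (in key order):
  name: same
  age: same
  city: DIFFERENT
  department: same
  salary: DIFFERENT
Differences:
  city: Moscow -> London
  salary: 142000 -> 55000

2 field(s) changed

2 changes: city, salary


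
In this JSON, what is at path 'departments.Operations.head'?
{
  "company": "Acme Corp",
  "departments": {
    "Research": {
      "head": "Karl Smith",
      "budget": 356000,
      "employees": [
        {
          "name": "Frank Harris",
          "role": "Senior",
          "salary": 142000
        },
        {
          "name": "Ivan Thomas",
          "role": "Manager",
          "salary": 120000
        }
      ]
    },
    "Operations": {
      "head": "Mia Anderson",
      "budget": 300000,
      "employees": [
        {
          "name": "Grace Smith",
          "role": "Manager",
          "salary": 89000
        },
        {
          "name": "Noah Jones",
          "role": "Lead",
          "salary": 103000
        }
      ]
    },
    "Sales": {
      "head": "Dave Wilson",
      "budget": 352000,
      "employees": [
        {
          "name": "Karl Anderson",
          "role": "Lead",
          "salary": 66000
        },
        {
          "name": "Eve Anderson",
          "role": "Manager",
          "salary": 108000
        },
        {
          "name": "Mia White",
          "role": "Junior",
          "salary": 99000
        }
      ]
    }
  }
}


Path: departments.Operations.head

Navigate:
  -> departments
  -> Operations
  -> head = 'Mia Anderson'

Mia Anderson


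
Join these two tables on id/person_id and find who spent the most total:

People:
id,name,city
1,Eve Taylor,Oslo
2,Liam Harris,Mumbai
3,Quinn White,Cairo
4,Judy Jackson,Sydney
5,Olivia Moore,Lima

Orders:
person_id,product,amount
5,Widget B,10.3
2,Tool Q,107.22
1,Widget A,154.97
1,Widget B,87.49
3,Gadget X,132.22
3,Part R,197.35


Join on: people.id = orders.person_id

Joined rows:
  Olivia Moore (Lima) bought Widget B for $10.3
  Liam Harris (Mumbai) bought Tool Q for $107.22
  Eve Taylor (Oslo) bought Widget A for $154.97
  Eve Taylor (Oslo) bought Widget B for $87.49
  Quinn White (Cairo) bought Gadget X for $132.22
  Quinn White (Cairo) bought Part R for $197.35

Total per person:
  Quinn White: $329.57
  Eve Taylor: $242.46
  Liam Harris: $107.22
  Olivia Moore: $10.30

Top spender: Quinn White ($329.57)

Quinn White ($329.57)


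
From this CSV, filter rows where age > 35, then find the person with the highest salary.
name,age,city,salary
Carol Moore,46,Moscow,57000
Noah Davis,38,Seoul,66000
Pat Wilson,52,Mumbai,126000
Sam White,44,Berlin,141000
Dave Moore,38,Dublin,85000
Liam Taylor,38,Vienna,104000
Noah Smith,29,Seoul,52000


Filter: age > 35
Sort by: salary (descending)

Filtered records (6):
  Sam White, age 44, salary $141000
  Pat Wilson, age 52, salary $126000
  Liam Taylor, age 38, salary $104000
  Dave Moore, age 38, salary $85000
  Noah Davis, age 38, salary $66000
  Carol Moore, age 46, salary $57000

Highest salary: Sam White ($141000)

Sam White


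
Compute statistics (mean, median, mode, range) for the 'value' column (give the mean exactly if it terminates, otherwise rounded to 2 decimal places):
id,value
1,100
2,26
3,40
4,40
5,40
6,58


Data: [100, 26, 40, 40, 40, 58]
Count: 6
Sum: 304
Mean: 304/6 ≈ 50.67 (rounded to 2 decimal places)
Sorted: [26, 40, 40, 40, 58, 100]
Median: 40.0
Mode: 40 (3 times)
Range: 100 - 26 = 74
Min: 26, Max: 100

mean≈50.67, median=40.0, mode=40, range=74


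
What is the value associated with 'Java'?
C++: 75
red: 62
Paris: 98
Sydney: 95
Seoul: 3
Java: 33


Looking up key 'Java'
Value: 33

33


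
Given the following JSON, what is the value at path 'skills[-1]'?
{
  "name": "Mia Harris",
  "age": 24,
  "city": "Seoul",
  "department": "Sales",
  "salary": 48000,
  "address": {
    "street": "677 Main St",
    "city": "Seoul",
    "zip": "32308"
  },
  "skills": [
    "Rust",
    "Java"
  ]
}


Query: skills[-1]
Path: skills -> last element
Value: Java

Java


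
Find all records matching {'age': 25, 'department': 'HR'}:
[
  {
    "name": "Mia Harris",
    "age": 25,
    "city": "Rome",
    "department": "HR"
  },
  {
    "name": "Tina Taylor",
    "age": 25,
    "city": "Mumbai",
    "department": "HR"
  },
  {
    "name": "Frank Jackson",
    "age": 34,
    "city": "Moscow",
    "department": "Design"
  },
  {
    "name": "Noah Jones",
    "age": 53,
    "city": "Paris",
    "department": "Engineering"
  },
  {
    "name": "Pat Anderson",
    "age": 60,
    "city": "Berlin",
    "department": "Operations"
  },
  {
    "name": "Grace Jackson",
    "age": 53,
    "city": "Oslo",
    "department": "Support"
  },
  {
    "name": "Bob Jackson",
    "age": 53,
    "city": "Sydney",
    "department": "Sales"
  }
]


Search criteria: {'age': 25, 'department': 'HR'}

Checking 7 records:
  Mia Harris: {age: 25, department: HR} <-- MATCH
  Tina Taylor: {age: 25, department: HR} <-- MATCH
  Frank Jackson: {age: 34, department: Design}
  Noah Jones: {age: 53, department: Engineering}
  Pat Anderson: {age: 60, department: Operations}
  Grace Jackson: {age: 53, department: Support}
  Bob Jackson: {age: 53, department: Sales}

Matches: ["Mia Harris", "Tina Taylor"]

["Mia Harris", "Tina Taylor"]


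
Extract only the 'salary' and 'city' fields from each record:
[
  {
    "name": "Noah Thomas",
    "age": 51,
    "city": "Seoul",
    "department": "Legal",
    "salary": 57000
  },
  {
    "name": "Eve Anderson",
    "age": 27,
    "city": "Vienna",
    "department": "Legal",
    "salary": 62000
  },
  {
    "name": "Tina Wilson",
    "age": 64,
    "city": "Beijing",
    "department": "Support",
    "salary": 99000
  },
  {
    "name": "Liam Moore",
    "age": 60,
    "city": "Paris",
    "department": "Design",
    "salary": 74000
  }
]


Original: 4 records with fields: name, age, city, department, salary
Keep: ['salary', 'city']
Drop: ['name', 'age', 'department']
Result: 4 records, 2 fields each

[
  {
    "salary": 57000,
    "city": "Seoul"
  },
  {
    "salary": 62000,
    "city": "Vienna"
  },
  {
    "salary": 99000,
    "city": "Beijing"
  },
  {
    "salary": 74000,
    "city": "Paris"
  }
]


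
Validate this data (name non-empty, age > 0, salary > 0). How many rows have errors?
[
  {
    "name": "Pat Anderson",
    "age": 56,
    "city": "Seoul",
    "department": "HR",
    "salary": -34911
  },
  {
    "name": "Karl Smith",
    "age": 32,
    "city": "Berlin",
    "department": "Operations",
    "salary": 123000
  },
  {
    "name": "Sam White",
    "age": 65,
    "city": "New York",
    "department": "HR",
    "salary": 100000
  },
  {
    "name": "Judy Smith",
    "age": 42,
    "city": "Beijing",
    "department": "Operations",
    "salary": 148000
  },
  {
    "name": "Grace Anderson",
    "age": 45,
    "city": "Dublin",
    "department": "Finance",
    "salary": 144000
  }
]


Validating 5 records:
Rules: name non-empty, age > 0, salary > 0

  Row 1 (Pat Anderson): negative salary: -34911
  Row 2 (Karl Smith): OK
  Row 3 (Sam White): OK
  Row 4 (Judy Smith): OK
  Row 5 (Grace Anderson): OK

Total errors: 1

1 errors


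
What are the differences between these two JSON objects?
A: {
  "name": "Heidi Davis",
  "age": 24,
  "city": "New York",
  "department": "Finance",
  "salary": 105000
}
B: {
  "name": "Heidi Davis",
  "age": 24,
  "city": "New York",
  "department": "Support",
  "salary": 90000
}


Comparing each field (in key order):
  name: same
  age: same
  city: same
  department: DIFFERENT
  salary: DIFFERENT
Differences:
  department: Finance -> Support
  salary: 105000 -> 90000

2 field(s) changed

2 changes: department, salary


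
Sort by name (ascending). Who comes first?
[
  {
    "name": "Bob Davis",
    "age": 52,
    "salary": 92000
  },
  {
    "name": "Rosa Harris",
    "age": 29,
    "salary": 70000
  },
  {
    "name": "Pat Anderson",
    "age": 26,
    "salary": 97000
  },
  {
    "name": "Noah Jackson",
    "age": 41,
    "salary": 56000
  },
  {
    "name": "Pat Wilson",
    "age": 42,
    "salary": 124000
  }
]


Sort by: name (ascending)

Sorted order:
  1. Bob Davis (name = Bob Davis)
  2. Noah Jackson (name = Noah Jackson)
  3. Pat Anderson (name = Pat Anderson)
  4. Pat Wilson (name = Pat Wilson)
  5. Rosa Harris (name = Rosa Harris)

First: Bob Davis

Bob Davis


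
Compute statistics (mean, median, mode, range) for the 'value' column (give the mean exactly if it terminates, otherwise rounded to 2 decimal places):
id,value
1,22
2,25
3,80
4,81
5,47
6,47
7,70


Data: [22, 25, 80, 81, 47, 47, 70]
Count: 7
Sum: 372
Mean: 372/7 ≈ 53.14 (rounded to 2 decimal places)
Sorted: [22, 25, 47, 47, 70, 80, 81]
Median: 47.0
Mode: 47 (2 times)
Range: 81 - 22 = 59
Min: 22, Max: 81

mean≈53.14, median=47.0, mode=47, range=59


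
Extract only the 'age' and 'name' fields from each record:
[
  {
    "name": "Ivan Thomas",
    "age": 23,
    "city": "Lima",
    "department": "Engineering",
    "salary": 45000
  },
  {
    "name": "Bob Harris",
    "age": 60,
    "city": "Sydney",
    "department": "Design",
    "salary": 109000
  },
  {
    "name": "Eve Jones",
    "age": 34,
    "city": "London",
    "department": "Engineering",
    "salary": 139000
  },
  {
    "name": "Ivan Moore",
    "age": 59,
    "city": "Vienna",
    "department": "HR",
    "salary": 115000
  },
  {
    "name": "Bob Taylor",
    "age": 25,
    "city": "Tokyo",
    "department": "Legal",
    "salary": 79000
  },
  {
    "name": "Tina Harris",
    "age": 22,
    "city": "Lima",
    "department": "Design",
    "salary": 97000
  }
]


Original: 6 records with fields: name, age, city, department, salary
Keep: ['age', 'name']
Drop: ['city', 'department', 'salary']
Result: 6 records, 2 fields each

[
  {
    "age": 23,
    "name": "Ivan Thomas"
  },
  {
    "age": 60,
    "name": "Bob Harris"
  },
  {
    "age": 34,
    "name": "Eve Jones"
  },
  {
    "age": 59,
    "name": "Ivan Moore"
  },
  {
    "age": 25,
    "name": "Bob Taylor"
  },
  {
    "age": 22,
    "name": "Tina Harris"
  }
]


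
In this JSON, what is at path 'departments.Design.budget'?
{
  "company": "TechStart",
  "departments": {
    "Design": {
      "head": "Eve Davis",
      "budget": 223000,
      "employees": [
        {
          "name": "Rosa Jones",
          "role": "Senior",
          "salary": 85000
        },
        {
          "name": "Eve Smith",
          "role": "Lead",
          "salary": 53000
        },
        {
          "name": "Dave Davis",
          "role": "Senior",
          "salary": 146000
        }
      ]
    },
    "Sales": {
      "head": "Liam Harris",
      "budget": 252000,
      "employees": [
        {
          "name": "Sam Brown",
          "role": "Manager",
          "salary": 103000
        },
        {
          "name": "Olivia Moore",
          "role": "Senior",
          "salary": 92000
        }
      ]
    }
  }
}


Path: departments.Design.budget

Navigate:
  -> departments
  -> Design
  -> budget = 223000

223000


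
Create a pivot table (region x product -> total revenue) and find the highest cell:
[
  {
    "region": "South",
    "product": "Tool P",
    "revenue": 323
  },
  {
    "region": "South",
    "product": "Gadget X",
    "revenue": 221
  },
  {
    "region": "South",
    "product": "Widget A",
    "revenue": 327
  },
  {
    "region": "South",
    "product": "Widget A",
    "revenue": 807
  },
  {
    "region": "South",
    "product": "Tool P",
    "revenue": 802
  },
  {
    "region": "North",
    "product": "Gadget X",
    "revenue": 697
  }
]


Pivot: region (rows) x product (columns) -> total revenue

     Gadget X      Tool P        Widget A    
North          697             0             0  
South          221          1125          1134  

Highest: South / Widget A = $1134

South / Widget A = $1134


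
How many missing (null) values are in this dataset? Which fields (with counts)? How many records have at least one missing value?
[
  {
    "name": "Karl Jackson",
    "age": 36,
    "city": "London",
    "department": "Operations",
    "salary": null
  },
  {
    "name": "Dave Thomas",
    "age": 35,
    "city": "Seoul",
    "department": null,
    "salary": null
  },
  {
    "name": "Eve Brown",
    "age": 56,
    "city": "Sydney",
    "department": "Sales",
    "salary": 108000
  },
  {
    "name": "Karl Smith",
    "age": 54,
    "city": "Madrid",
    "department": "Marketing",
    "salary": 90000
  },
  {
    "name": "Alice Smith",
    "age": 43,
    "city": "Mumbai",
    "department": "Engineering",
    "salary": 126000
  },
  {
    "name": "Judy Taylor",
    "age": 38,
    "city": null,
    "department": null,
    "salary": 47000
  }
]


Checking for missing (null) values in 6 records:

  Karl Jackson: salary
  Dave Thomas: department, salary
  Eve Brown: complete
  Karl Smith: complete
  Alice Smith: complete
  Judy Taylor: city, department

Per field:
  name: 0 missing
  age: 0 missing
  city: 1 missing
  department: 2 missing
  salary: 2 missing

Total missing values: 5
Records with any missing: 3

5 missing values (city: 1, department: 2, salary: 2); 3 incomplete records


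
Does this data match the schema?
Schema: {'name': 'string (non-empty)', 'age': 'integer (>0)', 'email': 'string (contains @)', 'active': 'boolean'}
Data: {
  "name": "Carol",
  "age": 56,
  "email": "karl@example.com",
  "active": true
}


Validating each field against schema:
  name: OK (non-empty string)
  age: OK (positive integer)
  email: OK (string with @)
  active: OK (boolean)

Result: VALID

VALID


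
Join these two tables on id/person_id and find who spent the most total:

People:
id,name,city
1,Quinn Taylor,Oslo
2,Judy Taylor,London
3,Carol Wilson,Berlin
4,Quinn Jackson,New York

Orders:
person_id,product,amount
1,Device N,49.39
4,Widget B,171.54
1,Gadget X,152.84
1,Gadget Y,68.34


Join on: people.id = orders.person_id

Joined rows:
  Quinn Taylor (Oslo) bought Device N for $49.39
  Quinn Jackson (New York) bought Widget B for $171.54
  Quinn Taylor (Oslo) bought Gadget X for $152.84
  Quinn Taylor (Oslo) bought Gadget Y for $68.34

Total per person:
  Quinn Taylor: $270.57
  Quinn Jackson: $171.54

Top spender: Quinn Taylor ($270.57)

Quinn Taylor ($270.57)


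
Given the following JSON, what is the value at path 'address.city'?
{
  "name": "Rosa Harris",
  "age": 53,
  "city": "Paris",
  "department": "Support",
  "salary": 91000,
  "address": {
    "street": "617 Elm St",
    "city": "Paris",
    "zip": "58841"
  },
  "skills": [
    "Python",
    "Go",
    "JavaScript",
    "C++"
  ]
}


Query: address.city
Path: address -> city
Value: Paris

Paris


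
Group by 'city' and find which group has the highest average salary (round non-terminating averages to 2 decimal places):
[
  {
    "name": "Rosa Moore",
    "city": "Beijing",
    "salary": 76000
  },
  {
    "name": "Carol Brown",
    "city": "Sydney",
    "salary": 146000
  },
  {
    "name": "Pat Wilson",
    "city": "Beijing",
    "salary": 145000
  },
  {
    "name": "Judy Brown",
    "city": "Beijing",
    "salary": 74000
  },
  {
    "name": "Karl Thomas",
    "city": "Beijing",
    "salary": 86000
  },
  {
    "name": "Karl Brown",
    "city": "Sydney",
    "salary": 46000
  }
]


Group by: city

Groups:
  Beijing: 4 people, avg salary = 381000/4 = $95250
  Sydney: 2 people, avg salary = 192000/2 = $96000

Highest average salary: Sydney ($96000)

Sydney ($96000)


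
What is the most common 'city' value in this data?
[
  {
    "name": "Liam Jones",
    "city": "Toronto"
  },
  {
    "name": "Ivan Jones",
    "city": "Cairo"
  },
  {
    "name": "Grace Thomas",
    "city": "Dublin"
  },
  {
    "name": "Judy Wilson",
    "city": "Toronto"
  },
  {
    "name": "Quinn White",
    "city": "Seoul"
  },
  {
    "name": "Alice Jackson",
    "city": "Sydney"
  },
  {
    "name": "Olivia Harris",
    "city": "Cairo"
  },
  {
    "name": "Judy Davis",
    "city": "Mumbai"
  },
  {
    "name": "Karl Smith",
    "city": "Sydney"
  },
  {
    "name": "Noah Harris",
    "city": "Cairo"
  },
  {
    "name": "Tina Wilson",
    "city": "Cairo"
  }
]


Counting 'city' values across 11 records:

  Cairo: 4 ####
  Toronto: 2 ##
  Sydney: 2 ##
  Dublin: 1 #
  Seoul: 1 #
  Mumbai: 1 #

Most common: Cairo (4 times)

Cairo (4 times)


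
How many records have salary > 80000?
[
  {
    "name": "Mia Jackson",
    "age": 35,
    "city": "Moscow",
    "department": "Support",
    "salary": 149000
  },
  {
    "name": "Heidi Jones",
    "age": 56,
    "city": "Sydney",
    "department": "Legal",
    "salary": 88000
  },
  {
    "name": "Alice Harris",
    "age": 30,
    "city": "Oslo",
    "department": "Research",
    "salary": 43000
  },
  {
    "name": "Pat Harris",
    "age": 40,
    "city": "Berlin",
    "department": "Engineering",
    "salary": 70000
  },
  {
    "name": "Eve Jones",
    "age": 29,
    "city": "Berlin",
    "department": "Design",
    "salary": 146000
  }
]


Data: 5 records
Condition: salary > 80000

Checking each record:
  Mia Jackson: 149000 MATCH
  Heidi Jones: 88000 MATCH
  Alice Harris: 43000
  Pat Harris: 70000
  Eve Jones: 146000 MATCH

Count: 3

3


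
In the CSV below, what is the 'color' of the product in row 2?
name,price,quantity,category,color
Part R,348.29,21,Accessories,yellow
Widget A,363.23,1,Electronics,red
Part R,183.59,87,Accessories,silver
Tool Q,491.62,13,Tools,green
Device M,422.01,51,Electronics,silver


Query: Row 2 ('Widget A'), column 'color'
Value: red

red


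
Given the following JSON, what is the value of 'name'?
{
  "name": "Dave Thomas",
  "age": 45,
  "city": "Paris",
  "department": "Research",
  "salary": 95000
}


Looking up field 'name'
Value: Dave Thomas

Dave Thomas


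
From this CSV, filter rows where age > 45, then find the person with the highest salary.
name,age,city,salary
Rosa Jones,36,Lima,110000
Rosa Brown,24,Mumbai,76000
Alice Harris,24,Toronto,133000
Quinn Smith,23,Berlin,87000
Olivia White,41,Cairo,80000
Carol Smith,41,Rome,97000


Filter: age > 45
Sort by: salary (descending)

Filtered records (0):

No records match the filter.

None


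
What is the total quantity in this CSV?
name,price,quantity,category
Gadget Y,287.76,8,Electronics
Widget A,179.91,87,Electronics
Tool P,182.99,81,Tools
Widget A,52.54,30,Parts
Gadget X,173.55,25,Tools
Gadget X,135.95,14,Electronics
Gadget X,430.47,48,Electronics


Computing total quantity:
Values: [8, 87, 81, 30, 25, 14, 48]
Sum = 293

293


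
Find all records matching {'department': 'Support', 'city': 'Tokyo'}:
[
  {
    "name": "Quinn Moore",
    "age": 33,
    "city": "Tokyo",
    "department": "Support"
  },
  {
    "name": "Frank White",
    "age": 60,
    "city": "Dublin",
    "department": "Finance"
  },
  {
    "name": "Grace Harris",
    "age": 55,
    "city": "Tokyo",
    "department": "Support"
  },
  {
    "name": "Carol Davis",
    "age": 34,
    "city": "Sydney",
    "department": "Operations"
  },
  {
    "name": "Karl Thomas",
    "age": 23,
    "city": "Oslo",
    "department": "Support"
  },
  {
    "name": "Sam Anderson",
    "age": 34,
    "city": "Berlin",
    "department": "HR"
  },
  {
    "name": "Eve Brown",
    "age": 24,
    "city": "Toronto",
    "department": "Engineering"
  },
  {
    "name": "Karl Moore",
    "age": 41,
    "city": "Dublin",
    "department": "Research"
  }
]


Search criteria: {'department': 'Support', 'city': 'Tokyo'}

Checking 8 records:
  Quinn Moore: {department: Support, city: Tokyo} <-- MATCH
  Frank White: {department: Finance, city: Dublin}
  Grace Harris: {department: Support, city: Tokyo} <-- MATCH
  Carol Davis: {department: Operations, city: Sydney}
  Karl Thomas: {department: Support, city: Oslo}
  Sam Anderson: {department: HR, city: Berlin}
  Eve Brown: {department: Engineering, city: Toronto}
  Karl Moore: {department: Research, city: Dublin}

Matches: ["Quinn Moore", "Grace Harris"]

["Quinn Moore", "Grace Harris"]


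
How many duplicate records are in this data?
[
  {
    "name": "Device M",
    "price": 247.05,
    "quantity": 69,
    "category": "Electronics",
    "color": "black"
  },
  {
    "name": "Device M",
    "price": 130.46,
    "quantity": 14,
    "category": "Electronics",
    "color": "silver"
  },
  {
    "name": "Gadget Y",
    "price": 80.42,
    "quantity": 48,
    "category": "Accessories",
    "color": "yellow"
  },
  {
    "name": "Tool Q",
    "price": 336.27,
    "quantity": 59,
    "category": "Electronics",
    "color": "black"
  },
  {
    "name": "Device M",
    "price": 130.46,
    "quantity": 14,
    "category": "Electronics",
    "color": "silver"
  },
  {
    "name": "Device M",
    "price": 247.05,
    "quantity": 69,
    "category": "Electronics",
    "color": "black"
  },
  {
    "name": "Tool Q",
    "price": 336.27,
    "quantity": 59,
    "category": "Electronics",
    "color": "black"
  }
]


Checking 7 records for duplicates:

  Row 1: Device M ($247.05, qty 69)
  Row 2: Device M ($130.46, qty 14)
  Row 3: Gadget Y ($80.42, qty 48)
  Row 4: Tool Q ($336.27, qty 59)
  Row 5: Device M ($130.46, qty 14) <-- DUPLICATE
  Row 6: Device M ($247.05, qty 69) <-- DUPLICATE
  Row 7: Tool Q ($336.27, qty 59) <-- DUPLICATE

Duplicates found: 3
Unique records: 4

3 duplicates, 4 unique


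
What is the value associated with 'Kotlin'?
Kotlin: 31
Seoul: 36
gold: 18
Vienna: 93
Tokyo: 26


Looking up key 'Kotlin'
Value: 31

31


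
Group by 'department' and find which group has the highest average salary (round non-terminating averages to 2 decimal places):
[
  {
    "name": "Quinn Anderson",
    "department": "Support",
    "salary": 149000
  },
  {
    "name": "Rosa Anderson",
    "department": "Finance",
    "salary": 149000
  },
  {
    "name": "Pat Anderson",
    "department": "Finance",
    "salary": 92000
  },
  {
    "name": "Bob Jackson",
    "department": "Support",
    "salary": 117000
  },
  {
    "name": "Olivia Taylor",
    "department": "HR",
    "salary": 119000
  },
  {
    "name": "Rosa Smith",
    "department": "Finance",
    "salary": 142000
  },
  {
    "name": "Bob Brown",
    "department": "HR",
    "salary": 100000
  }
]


Group by: department

Groups:
  Finance: 3 people, avg salary = 383000/3 ≈ $127666.67
  HR: 2 people, avg salary = 219000/2 = $109500
  Support: 2 people, avg salary = 266000/2 = $133000

Highest average salary: Support ($133000)

Support ($133000)


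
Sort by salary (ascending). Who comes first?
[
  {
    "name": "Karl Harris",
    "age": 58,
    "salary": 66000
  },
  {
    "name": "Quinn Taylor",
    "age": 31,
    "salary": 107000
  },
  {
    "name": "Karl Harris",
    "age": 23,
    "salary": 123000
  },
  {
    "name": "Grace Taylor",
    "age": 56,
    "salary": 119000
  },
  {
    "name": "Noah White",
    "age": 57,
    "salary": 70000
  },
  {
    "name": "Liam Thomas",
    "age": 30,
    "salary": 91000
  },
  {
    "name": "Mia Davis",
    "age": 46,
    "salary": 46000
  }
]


Sort by: salary (ascending)

Sorted order:
  1. Mia Davis (salary = 46000)
  2. Karl Harris (salary = 66000)
  3. Noah White (salary = 70000)
  4. Liam Thomas (salary = 91000)
  5. Quinn Taylor (salary = 107000)
  6. Grace Taylor (salary = 119000)
  7. Karl Harris (salary = 123000)

First: Mia Davis

Mia Davis


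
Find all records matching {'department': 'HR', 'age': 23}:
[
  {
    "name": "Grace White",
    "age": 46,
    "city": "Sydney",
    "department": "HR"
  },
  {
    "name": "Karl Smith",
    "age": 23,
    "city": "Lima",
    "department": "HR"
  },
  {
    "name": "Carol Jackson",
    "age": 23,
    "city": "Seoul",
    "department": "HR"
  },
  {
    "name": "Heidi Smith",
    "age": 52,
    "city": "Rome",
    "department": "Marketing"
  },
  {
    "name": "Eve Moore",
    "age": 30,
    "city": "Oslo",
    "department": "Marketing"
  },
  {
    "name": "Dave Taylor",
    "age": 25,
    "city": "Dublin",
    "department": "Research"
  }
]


Search criteria: {'department': 'HR', 'age': 23}

Checking 6 records:
  Grace White: {department: HR, age: 46}
  Karl Smith: {department: HR, age: 23} <-- MATCH
  Carol Jackson: {department: HR, age: 23} <-- MATCH
  Heidi Smith: {department: Marketing, age: 52}
  Eve Moore: {department: Marketing, age: 30}
  Dave Taylor: {department: Research, age: 25}

Matches: ["Karl Smith", "Carol Jackson"]

["Karl Smith", "Carol Jackson"]


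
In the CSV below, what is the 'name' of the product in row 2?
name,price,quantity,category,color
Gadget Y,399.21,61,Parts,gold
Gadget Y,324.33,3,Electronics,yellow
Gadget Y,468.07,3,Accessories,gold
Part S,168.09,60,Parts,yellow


Query: Row 2 ('Gadget Y'), column 'name'
Value: Gadget Y

Gadget Y


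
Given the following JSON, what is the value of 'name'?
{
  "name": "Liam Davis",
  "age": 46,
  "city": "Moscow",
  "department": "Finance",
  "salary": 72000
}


Looking up field 'name'
Value: Liam Davis

Liam Davis


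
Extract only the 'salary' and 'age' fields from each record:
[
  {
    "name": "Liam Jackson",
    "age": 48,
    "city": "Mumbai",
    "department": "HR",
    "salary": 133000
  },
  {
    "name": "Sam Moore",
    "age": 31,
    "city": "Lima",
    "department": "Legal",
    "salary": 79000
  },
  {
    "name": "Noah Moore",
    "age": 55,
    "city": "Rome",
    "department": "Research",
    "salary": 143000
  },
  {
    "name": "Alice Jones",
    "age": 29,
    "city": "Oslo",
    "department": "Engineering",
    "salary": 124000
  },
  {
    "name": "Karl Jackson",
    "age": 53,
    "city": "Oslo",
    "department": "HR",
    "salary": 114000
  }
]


Original: 5 records with fields: name, age, city, department, salary
Keep: ['salary', 'age']
Drop: ['name', 'city', 'department']
Result: 5 records, 2 fields each

[
  {
    "salary": 133000,
    "age": 48
  },
  {
    "salary": 79000,
    "age": 31
  },
  {
    "salary": 143000,
    "age": 55
  },
  {
    "salary": 124000,
    "age": 29
  },
  {
    "salary": 114000,
    "age": 53
  }
]


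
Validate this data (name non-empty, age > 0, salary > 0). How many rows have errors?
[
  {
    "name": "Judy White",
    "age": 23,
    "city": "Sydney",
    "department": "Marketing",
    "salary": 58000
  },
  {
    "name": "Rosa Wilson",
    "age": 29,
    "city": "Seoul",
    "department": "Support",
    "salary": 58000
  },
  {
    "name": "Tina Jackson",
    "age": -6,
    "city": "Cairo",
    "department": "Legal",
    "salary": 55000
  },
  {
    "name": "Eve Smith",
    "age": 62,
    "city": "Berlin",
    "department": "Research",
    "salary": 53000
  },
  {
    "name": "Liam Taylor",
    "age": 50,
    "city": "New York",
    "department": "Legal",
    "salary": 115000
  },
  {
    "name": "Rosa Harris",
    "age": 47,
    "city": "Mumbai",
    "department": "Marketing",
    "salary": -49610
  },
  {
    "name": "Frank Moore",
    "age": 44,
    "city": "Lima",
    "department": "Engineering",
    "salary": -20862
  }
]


Validating 7 records:
Rules: name non-empty, age > 0, salary > 0

  Row 1 (Judy White): OK
  Row 2 (Rosa Wilson): OK
  Row 3 (Tina Jackson): negative age: -6
  Row 4 (Eve Smith): OK
  Row 5 (Liam Taylor): OK
  Row 6 (Rosa Harris): negative salary: -49610
  Row 7 (Frank Moore): negative salary: -20862

Total errors: 3

3 errors


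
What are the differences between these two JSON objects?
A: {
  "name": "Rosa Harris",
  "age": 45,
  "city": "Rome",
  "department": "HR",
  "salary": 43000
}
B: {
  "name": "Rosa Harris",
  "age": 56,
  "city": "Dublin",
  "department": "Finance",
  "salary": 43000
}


Comparing each field (in key order):
  name: same
  age: DIFFERENT
  city: DIFFERENT
  department: DIFFERENT
  salary: same
Differences:
  age: 45 -> 56
  city: Rome -> Dublin
  department: HR -> Finance

3 field(s) changed

3 changes: age, city, department


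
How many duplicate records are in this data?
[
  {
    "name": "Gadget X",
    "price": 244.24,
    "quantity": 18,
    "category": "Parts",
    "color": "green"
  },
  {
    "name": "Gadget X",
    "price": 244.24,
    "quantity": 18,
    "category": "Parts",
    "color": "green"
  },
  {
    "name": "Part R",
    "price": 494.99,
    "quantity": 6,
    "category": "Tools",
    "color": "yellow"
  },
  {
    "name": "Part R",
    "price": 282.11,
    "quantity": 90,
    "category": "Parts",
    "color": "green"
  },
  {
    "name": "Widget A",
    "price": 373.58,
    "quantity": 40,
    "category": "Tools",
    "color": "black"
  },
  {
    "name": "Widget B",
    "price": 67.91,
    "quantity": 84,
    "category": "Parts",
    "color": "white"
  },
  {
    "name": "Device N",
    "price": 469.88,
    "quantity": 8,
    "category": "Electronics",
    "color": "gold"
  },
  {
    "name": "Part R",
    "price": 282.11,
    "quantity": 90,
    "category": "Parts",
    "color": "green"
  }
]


Checking 8 records for duplicates:

  Row 1: Gadget X ($244.24, qty 18)
  Row 2: Gadget X ($244.24, qty 18) <-- DUPLICATE
  Row 3: Part R ($494.99, qty 6)
  Row 4: Part R ($282.11, qty 90)
  Row 5: Widget A ($373.58, qty 40)
  Row 6: Widget B ($67.91, qty 84)
  Row 7: Device N ($469.88, qty 8)
  Row 8: Part R ($282.11, qty 90) <-- DUPLICATE

Duplicates found: 2
Unique records: 6

2 duplicates, 6 unique


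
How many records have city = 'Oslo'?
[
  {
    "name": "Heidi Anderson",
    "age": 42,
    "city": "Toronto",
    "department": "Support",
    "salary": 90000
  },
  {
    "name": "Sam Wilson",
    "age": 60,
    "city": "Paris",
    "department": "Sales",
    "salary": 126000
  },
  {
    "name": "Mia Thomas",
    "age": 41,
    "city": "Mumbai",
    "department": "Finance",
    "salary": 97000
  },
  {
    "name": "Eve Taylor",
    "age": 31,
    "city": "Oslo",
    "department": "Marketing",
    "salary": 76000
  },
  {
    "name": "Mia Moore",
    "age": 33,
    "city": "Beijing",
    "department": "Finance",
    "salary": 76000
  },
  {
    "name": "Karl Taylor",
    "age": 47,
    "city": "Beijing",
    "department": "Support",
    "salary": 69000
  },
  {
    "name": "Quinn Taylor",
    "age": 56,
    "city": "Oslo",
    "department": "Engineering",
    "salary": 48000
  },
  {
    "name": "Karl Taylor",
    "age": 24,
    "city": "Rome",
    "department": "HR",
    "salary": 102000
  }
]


Data: 8 records
Condition: city = 'Oslo'

Checking each record:
  Heidi Anderson: Toronto
  Sam Wilson: Paris
  Mia Thomas: Mumbai
  Eve Taylor: Oslo MATCH
  Mia Moore: Beijing
  Karl Taylor: Beijing
  Quinn Taylor: Oslo MATCH
  Karl Taylor: Rome

Count: 2

2


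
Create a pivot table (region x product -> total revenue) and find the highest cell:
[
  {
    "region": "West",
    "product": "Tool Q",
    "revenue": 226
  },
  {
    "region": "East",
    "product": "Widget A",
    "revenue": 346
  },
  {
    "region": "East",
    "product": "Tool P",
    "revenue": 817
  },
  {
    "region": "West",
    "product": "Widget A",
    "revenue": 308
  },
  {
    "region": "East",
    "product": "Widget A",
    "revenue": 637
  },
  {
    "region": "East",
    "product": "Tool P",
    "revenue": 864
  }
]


Pivot: region (rows) x product (columns) -> total revenue

     Tool P        Tool Q        Widget A    
East          1681             0           983  
West             0           226           308  

Highest: East / Tool P = $1681

East / Tool P = $1681


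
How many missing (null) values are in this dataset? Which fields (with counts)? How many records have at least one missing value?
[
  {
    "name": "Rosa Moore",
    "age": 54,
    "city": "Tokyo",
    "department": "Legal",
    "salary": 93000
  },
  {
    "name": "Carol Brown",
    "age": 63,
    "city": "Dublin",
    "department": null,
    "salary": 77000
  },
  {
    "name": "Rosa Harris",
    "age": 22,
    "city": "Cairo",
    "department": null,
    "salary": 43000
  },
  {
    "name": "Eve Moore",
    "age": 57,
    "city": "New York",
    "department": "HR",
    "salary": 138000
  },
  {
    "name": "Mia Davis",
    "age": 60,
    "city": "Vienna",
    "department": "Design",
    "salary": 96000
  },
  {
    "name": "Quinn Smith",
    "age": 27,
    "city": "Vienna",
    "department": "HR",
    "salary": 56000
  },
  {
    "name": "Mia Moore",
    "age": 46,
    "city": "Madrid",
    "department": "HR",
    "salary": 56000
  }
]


Checking for missing (null) values in 7 records:

  Rosa Moore: complete
  Carol Brown: department
  Rosa Harris: department
  Eve Moore: complete
  Mia Davis: complete
  Quinn Smith: complete
  Mia Moore: complete

Per field:
  name: 0 missing
  age: 0 missing
  city: 0 missing
  department: 2 missing
  salary: 0 missing

Total missing values: 2
Records with any missing: 2

2 missing values (department: 2); 2 incomplete records


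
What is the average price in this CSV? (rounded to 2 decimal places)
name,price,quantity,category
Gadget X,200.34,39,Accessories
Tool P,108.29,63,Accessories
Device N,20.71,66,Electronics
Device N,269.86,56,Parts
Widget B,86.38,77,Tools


Computing average price:
Values: [200.34, 108.29, 20.71, 269.86, 86.38]
Sum = 685.58
Count = 5
Average = 685.58/5 = 137.116 exactly -> 137.12 (rounded half-up to 2 decimal places)

137.12


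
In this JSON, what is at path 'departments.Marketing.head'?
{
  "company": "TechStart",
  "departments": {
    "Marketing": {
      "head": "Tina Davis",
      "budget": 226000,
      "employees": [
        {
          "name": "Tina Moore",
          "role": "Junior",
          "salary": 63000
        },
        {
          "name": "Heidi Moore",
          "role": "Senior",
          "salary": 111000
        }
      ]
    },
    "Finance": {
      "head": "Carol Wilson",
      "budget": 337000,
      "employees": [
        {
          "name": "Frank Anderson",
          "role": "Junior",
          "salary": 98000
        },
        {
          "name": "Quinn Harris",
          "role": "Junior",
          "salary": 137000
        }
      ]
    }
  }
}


Path: departments.Marketing.head

Navigate:
  -> departments
  -> Marketing
  -> head = 'Tina Davis'

Tina Davis


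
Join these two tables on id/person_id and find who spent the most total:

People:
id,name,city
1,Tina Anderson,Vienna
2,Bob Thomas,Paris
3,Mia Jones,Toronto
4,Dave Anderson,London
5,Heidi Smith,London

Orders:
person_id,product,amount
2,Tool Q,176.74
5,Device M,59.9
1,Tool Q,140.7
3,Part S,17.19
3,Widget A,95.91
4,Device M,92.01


Join on: people.id = orders.person_id

Joined rows:
  Bob Thomas (Paris) bought Tool Q for $176.74
  Heidi Smith (London) bought Device M for $59.9
  Tina Anderson (Vienna) bought Tool Q for $140.7
  Mia Jones (Toronto) bought Part S for $17.19
  Mia Jones (Toronto) bought Widget A for $95.91
  Dave Anderson (London) bought Device M for $92.01

Total per person:
  Bob Thomas: $176.74
  Tina Anderson: $140.70
  Mia Jones: $113.10
  Dave Anderson: $92.01
  Heidi Smith: $59.90

Top spender: Bob Thomas ($176.74)

Bob Thomas ($176.74)


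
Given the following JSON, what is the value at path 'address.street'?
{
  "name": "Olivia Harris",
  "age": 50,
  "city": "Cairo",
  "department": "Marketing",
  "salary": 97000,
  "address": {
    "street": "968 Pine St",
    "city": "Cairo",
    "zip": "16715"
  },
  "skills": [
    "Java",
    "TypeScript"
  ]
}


Query: address.street
Path: address -> street
Value: 968 Pine St

968 Pine St


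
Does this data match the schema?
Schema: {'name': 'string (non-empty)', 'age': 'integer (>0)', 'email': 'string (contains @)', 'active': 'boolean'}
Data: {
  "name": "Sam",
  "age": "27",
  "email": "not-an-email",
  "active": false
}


Validating each field against schema:
  name: OK (non-empty string)
  age: FAIL ("27" is not an integer)
  email: FAIL ("not-an-email" does not contain @)
  active: OK (boolean)

Result: INVALID (2 errors: age, email)

INVALID (2 errors: age, email)


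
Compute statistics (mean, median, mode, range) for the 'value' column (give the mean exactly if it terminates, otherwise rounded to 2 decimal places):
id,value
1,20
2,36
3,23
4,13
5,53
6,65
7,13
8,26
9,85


Data: [20, 36, 23, 13, 53, 65, 13, 26, 85]
Count: 9
Sum: 334
Mean: 334/9 ≈ 37.11 (rounded to 2 decimal places)
Sorted: [13, 13, 20, 23, 26, 36, 53, 65, 85]
Median: 26.0
Mode: 13 (2 times)
Range: 85 - 13 = 72
Min: 13, Max: 85

mean≈37.11, median=26.0, mode=13, range=72


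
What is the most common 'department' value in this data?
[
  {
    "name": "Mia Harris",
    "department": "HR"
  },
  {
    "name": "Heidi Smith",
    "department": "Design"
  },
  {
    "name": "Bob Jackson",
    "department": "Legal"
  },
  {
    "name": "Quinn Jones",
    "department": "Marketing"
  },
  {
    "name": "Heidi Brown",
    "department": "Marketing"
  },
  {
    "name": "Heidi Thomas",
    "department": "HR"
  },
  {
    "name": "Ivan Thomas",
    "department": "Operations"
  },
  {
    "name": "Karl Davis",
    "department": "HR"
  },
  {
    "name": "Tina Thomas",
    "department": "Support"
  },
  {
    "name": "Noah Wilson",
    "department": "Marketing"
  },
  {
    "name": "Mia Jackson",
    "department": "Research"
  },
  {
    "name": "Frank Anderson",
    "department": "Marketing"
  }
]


Counting 'department' values across 12 records:

  Marketing: 4 ####
  HR: 3 ###
  Design: 1 #
  Legal: 1 #
  Operations: 1 #
  Support: 1 #
  Research: 1 #

Most common: Marketing (4 times)

Marketing (4 times)


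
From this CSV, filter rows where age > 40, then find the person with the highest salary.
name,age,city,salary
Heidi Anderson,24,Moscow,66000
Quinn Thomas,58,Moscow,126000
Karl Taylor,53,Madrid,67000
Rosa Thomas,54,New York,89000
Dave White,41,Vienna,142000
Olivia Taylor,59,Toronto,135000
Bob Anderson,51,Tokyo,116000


Filter: age > 40
Sort by: salary (descending)

Filtered records (6):
  Dave White, age 41, salary $142000
  Olivia Taylor, age 59, salary $135000
  Quinn Thomas, age 58, salary $126000
  Bob Anderson, age 51, salary $116000
  Rosa Thomas, age 54, salary $89000
  Karl Taylor, age 53, salary $67000

Highest salary: Dave White ($142000)

Dave White


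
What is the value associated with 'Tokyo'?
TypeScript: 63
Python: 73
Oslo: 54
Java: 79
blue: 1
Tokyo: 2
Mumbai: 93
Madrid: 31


Looking up key 'Tokyo'
Value: 2

2


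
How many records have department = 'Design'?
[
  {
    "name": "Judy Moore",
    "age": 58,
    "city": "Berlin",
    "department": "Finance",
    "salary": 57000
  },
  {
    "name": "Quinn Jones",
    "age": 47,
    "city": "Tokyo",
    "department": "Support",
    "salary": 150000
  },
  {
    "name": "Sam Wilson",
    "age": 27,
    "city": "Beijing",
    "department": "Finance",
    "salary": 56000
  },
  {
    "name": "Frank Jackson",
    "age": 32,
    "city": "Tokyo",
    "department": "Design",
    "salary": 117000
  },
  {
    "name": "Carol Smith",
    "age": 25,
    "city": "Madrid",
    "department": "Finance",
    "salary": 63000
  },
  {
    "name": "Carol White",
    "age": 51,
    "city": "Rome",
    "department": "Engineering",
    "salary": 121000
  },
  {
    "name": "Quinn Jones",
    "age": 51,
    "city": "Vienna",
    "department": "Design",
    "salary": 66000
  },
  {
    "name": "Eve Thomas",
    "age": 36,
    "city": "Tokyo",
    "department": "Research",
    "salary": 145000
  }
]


Data: 8 records
Condition: department = 'Design'

Checking each record:
  Judy Moore: Finance
  Quinn Jones: Support
  Sam Wilson: Finance
  Frank Jackson: Design MATCH
  Carol Smith: Finance
  Carol White: Engineering
  Quinn Jones: Design MATCH
  Eve Thomas: Research

Count: 2

2
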